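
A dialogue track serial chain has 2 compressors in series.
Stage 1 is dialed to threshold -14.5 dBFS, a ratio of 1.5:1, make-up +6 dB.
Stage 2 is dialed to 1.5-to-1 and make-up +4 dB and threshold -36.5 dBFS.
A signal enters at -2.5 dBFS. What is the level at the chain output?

-8.5 dBFS

Stage 1: -2.5 dBFS is 12 dB over -14.5 dBFS; at 1.5:1 that becomes 8 dB over, giving -6.5 dBFS; +6 dB make-up → -0.5 dBFS.
Stage 2: 36 dB above -36.5 dBFS, reduced 1.5:1 to 24 dB above → -12.5 dBFS; +4 dB make-up → -8.5 dBFS.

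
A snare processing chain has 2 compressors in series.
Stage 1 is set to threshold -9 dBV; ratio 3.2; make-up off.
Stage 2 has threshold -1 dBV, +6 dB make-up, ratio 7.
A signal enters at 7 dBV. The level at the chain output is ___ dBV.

2 dBV

Stage 1: 16 dB above -9 dBV, reduced 3.2:1 to 5 dB above → -4 dBV.
Stage 2: below threshold (-4 ≤ -1); passes unchanged; make-up brings it to 2 dBV.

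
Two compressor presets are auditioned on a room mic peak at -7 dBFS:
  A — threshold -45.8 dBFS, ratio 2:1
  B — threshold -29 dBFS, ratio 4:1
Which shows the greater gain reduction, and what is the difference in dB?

A: 38.8 dB over, compressed to 19.4 dB over, so 19.4 dB of GR.
B: 22 dB over, compressed to 5.5 dB over, so 16.5 dB of GR.
A reduces 2.9 dB more.

A, by 2.9 dB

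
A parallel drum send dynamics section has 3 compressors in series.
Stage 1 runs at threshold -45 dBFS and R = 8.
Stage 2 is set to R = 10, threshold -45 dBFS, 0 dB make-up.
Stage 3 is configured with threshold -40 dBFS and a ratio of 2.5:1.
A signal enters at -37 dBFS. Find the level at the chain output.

-44.9 dBFS

Stage 1: -37 dBFS is 8 dB over -45 dBFS; at 8:1 that becomes 1 dB over, giving -44 dBFS.
Stage 2: overshoot 1 dB → 1/10 = 0.1 dB → -44.9 dBFS.
Stage 3: below threshold (-44.9 ≤ -40); passes unchanged; output -44.9 dBFS.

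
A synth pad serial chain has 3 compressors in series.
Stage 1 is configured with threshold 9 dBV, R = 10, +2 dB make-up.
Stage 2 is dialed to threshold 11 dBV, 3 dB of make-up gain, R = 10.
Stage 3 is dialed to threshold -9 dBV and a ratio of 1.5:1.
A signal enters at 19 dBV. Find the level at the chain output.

Stage 1: 10 dB above 9 dBV, reduced 10:1 to 1 dB above → 10 dBV; +2 dB make-up → 12 dBV.
Stage 2: overshoot 1 dB → 1/10 = 0.1 dB → 11.1 dBV; +3 dB make-up → 14.1 dBV.
Stage 3: 23.1 dB above -9 dBV, reduced 1.5:1 to 15.4 dB above → 6.4 dBV.

6.4 dBV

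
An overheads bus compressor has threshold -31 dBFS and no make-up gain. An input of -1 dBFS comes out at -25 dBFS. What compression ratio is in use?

5:1

Input overshoot = -1 − (-31) = 30 dB; output overshoot = -25 − (-31) = 6 dB.
Ratio = 30 / 6 = 5.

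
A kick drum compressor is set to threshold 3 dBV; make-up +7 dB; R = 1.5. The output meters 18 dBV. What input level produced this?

Remove make-up: 18 − 7 = 11 dBV.
Post-compression overshoot = 11 − 3 = 8 dB.
Before 1.5:1 compression the overshoot was 8 × 1.5 = 12 dB, so input = 3 + 12 = 15 dBV.

15 dBV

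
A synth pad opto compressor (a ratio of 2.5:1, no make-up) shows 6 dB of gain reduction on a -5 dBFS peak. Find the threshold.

Let T be the threshold. Output overshoot = (input overshoot)/R, so -11 − T = (-5 − T)/2.5.
2.5·(-11 − T) = -5 − T → 1.5·T = -27.5 − (-5) = -22.5.
T = -22.5/1.5 = -15 dBFS.

-15 dBFS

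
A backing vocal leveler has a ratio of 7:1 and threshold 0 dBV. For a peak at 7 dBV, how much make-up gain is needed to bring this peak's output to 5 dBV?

The peak compresses to 0 + 7/7 = 1 dBV.
To reach 5 dBV requires 5 − 1 = 4 dB of make-up.

4 dB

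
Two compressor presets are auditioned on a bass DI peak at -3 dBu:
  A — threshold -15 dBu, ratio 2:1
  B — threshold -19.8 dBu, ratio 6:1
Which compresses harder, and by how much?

A: GR = 12 − 12/2 = 6 dB.
B: GR = 16.8 − 16.8/6 = 14 dB.
B applies 8 dB more gain reduction.

B, by 8 dB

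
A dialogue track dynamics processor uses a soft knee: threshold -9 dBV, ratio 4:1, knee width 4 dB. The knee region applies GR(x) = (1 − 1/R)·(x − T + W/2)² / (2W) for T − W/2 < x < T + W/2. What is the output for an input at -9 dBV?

x − T + W/2 = -9 − (-9) + 2 = 2.
GR = (1 − 1/4) × 2² / 8 = 0.75 × 4 / 8 = 0.375 dB.
Output = -9 − 0.375 = -9.375 dBV.

-9.375 dBV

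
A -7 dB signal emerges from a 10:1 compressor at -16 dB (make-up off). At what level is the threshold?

-17 dB

Gain reduction = -7 − (-16) = 9 dB; output overshoot = GR / (R − 1) = 9 / 9 = 1 dB.
Threshold = output − output overshoot = -16 − 1 = -17 dB.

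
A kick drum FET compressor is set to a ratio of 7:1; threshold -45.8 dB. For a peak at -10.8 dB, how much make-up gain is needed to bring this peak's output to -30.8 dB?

10 dB

Without make-up, output = threshold + overshoot/7 = -45.8 + 5 = -40.8 dB.
Gap to target: 10 dB.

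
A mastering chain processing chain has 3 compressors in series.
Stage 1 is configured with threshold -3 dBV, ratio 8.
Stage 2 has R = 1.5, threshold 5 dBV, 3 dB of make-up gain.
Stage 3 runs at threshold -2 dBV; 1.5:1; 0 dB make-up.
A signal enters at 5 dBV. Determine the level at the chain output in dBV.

0 dBV

Stage 1: overshoot 8 dB → 8/8 = 1 dB → -2 dBV.
Stage 2: below threshold (-2 ≤ 5); passes unchanged; make-up brings it to 1 dBV.
Stage 3: overshoot 3 dB → 3/1.5 = 2 dB → 0 dBV.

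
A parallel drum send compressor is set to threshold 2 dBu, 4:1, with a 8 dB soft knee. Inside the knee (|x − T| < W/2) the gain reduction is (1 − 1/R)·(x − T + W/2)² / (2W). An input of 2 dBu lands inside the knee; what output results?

x − T + W/2 = 2 − 2 + 4 = 4.
GR = (1 − 1/4) × 4² / 16 = 0.75 × 16 / 16 = 0.75 dB.
Output = 2 − 0.75 = 1.25 dBu.

1.25 dBu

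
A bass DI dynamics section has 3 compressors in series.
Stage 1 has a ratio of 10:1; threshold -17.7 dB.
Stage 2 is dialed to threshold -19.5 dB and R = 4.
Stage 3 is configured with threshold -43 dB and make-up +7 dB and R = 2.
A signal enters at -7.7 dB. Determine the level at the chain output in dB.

Stage 1: overshoot 10 dB → 10/10 = 1 dB → -16.7 dB.
Stage 2: 2.8 dB above -19.5 dB, reduced 4:1 to 0.7 dB above → -18.8 dB.
Stage 3: 24.2 dB above -43 dB, reduced 2:1 to 12.1 dB above → -30.9 dB; +7 dB make-up → -23.9 dB.

-23.9 dB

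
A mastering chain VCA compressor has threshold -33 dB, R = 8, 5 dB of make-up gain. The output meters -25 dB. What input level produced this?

Before make-up, the level was -25 − 5 = -30 dB.
The compressed level sits -30 − (-33) = 3 dB over threshold.
Before 8:1 compression the overshoot was 3 × 8 = 24 dB, so input = -33 + 24 = -9 dB.

-9 dB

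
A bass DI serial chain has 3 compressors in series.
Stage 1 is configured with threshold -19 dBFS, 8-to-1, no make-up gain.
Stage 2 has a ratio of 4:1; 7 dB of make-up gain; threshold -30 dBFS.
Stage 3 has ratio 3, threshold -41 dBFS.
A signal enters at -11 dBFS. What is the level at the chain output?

-34 dBFS

Stage 1: -11 dBFS is 8 dB over -19 dBFS; at 8:1 that becomes 1 dB over, giving -18 dBFS.
Stage 2: -18 dBFS is 12 dB over -30 dBFS; at 4:1 that becomes 3 dB over, giving -27 dBFS; +7 dB make-up → -20 dBFS.
Stage 3: 21 dB above -41 dBFS, reduced 3:1 to 7 dB above → -34 dBFS.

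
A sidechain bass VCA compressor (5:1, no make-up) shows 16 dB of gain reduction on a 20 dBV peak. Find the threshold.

Gain reduction = 20 − 4 = 16 dB; output overshoot = GR / (R − 1) = 16 / 4 = 4 dB.
Threshold = output − output overshoot = 4 − 4 = 0 dBV.

0 dBV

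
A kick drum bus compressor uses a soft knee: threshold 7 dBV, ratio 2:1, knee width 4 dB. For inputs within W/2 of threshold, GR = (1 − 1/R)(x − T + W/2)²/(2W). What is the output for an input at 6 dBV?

x − T + W/2 = 6 − 7 + 2 = 1.
GR = (1 − 1/2) × 1² / 8 = 0.5 × 1 / 8 = 0.0625 dB.
Output = 6 − 0.0625 = 5.9375 dBV.

5.9375 dBV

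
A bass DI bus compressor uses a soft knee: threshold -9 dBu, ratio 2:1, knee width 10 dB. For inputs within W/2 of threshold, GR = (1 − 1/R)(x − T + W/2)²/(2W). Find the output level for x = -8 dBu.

-8.9 dBu

x − T + W/2 = -8 − (-9) + 5 = 6.
GR = (1 − 1/2) × 6² / 20 = 0.5 × 36 / 20 = 0.9 dB.
Output = -8 − 0.9 = -8.9 dBu.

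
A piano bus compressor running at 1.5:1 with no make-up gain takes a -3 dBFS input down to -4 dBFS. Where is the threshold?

-6 dBFS

Let T be the threshold. Output overshoot = (input overshoot)/R, so -4 − T = (-3 − T)/1.5.
1.5·(-4 − T) = -3 − T → 0.5·T = -6 − (-3) = -3.
T = -3/0.5 = -6 dBFS.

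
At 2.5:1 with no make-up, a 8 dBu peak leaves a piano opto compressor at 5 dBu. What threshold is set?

3 dBu

Gain reduction = 8 − 5 = 3 dB; output overshoot = GR / (R − 1) = 3 / 1.5 = 2 dB.
Threshold = output − output overshoot = 5 − 2 = 3 dBu.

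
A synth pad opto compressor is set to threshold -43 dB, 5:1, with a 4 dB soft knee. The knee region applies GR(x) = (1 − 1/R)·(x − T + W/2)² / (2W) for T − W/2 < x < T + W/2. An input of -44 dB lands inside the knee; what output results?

-44.1 dB

x − T + W/2 = -44 − (-43) + 2 = 1.
GR = (1 − 1/5) × 1² / 8 = 0.8 × 1 / 8 = 0.1 dB.
Output = -44 − 0.1 = -44.1 dB.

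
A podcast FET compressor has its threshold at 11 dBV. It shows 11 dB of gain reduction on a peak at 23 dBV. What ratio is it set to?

12:1

Input overshoot = 23 − 11 = 12 dB.
Output overshoot = 12 − 11 = 1 dB.
Ratio = input overshoot / output overshoot = 12 / 1 = 12.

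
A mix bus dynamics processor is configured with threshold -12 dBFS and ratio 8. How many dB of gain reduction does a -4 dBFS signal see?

7 dB

Overshoot = -4 − (-12) = 8 dB.
At 8:1, output sits 8/8 = 1 dB above threshold.
Gain reduction = 8 − 1 = 7 dB.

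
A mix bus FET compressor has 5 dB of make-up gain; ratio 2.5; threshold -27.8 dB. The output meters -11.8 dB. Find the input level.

-0.3 dB

Stripping the +5 dB make-up gives -16.8 dB at the gain stage.
The compressed level sits -16.8 − (-27.8) = 11 dB over threshold.
Input overshoot = R × output overshoot = 27.5 dB → input = -27.8 + 27.5 = -0.3 dB.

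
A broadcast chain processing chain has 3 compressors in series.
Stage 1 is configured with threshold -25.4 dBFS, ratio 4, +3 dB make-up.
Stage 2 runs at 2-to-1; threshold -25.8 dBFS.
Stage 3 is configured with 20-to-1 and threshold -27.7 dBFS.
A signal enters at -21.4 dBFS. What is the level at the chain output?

-27.495 dBFS

Stage 1: overshoot 4 dB → 4/4 = 1 dB → -24.4 dBFS; +3 dB make-up → -21.4 dBFS.
Stage 2: -21.4 dBFS is 4.4 dB over -25.8 dBFS; at 2:1 that becomes 2.2 dB over, giving -23.6 dBFS.
Stage 3: overshoot 4.1 dB → 4.1/20 = 0.205 dB → -27.495 dBFS.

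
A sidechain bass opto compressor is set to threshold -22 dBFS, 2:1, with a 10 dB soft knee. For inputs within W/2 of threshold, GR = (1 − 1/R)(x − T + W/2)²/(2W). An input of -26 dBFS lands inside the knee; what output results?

x − T + W/2 = -26 − (-22) + 5 = 1.
GR = (1 − 1/2) × 1² / 20 = 0.5 × 1 / 20 = 0.025 dB.
Output = -26 − 0.025 = -26.025 dBFS.

-26.025 dBFS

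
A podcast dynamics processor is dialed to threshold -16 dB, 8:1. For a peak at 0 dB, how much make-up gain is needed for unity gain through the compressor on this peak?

Without make-up, output = threshold + overshoot/8 = -16 + 2 = -14 dB.
Gap to target: 14 dB.

14 dB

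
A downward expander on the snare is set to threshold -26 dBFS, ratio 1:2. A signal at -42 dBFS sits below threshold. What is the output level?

-58 dBFS

Below threshold, a 1:2 expander applies gain = (2−1)×(T − x) of attenuation.
(2−1) × 16 = 16 dB, so output = -42 − 16 = -58 dBFS.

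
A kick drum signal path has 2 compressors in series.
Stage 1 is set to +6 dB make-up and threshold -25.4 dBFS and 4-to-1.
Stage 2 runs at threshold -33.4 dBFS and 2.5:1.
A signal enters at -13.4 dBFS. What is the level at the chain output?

Stage 1: 12 dB above -25.4 dBFS, reduced 4:1 to 3 dB above → -22.4 dBFS; +6 dB make-up → -16.4 dBFS.
Stage 2: -16.4 dBFS is 17 dB over -33.4 dBFS; at 2.5:1 that becomes 6.8 dB over, giving -26.6 dBFS.

-26.6 dBFS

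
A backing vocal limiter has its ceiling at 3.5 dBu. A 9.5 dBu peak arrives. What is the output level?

3.5 dBu

At ∞:1, everything above 3.5 dBu is held at the ceiling.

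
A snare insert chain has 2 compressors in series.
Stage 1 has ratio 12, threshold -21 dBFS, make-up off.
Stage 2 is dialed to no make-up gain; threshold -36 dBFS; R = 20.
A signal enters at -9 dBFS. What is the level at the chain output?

-35.2 dBFS

Stage 1: -9 dBFS is 12 dB over -21 dBFS; at 12:1 that becomes 1 dB over, giving -20 dBFS.
Stage 2: 16 dB above -36 dBFS, reduced 20:1 to 0.8 dB above → -35.2 dBFS.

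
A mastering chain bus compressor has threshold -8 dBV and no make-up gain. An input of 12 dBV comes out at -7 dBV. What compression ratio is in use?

20:1

Input overshoot = 12 − (-8) = 20 dB; output overshoot = -7 − (-8) = 1 dB.
Ratio = 20 / 1 = 20.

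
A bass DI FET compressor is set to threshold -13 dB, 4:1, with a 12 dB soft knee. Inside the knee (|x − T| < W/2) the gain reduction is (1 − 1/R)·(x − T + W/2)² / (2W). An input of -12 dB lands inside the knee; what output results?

-13.53125 dB

x − T + W/2 = -12 − (-13) + 6 = 7.
GR = (1 − 1/4) × 7² / 24 = 0.75 × 49 / 24 = 1.53125 dB.
Output = -12 − 1.53125 = -13.53125 dB.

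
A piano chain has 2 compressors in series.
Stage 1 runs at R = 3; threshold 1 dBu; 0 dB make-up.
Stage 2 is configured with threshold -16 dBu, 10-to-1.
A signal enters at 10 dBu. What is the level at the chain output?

-14 dBu

Stage 1: 10 dBu is 9 dB over 1 dBu; at 3:1 that becomes 3 dB over, giving 4 dBu.
Stage 2: 20 dB above -16 dBu, reduced 10:1 to 2 dB above → -14 dBu.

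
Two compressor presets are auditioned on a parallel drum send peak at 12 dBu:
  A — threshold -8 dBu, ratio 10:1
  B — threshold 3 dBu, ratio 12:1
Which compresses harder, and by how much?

A: overshoot 20 dB → output overshoot 2 dB → GR 18 dB.
B: overshoot 9 dB → output overshoot 0.75 dB → GR 8.25 dB.
A reduces 9.75 dB more.

A, by 9.75 dB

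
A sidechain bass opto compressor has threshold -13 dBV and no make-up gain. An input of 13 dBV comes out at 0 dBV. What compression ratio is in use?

2:1

Input overshoot = 13 − (-13) = 26 dB; output overshoot = 0 − (-13) = 13 dB.
Ratio = 26 / 13 = 2.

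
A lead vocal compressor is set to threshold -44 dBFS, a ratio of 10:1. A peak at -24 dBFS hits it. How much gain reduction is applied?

18 dB

Overshoot = -24 − (-44) = 20 dB.
A 10:1 ratio leaves 2 dB of that excess.
GR = overshoot in − overshoot out = 20 − 2 = 18 dB.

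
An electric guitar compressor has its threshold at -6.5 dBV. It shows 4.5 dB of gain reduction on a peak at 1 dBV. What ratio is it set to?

2.5:1

Input overshoot = 1 − (-6.5) = 7.5 dB.
Output overshoot = 7.5 − 4.5 = 3 dB.
Ratio = input overshoot / output overshoot = 7.5 / 3 = 2.5.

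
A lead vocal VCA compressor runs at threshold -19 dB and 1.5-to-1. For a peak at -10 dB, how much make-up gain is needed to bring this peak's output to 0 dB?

Without make-up, output = threshold + overshoot/1.5 = -19 + 6 = -13 dB.
Gap to target: 13 dB.

13 dB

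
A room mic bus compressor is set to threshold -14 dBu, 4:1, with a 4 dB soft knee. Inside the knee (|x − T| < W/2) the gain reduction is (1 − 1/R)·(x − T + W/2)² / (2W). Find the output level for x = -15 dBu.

x − T + W/2 = -15 − (-14) + 2 = 1.
GR = (1 − 1/4) × 1² / 8 = 0.75 × 1 / 8 = 0.09375 dB.
Output = -15 − 0.09375 = -15.09375 dBu.

-15.09375 dBu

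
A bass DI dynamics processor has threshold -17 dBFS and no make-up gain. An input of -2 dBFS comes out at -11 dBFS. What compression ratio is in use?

Input overshoot = -2 − (-17) = 15 dB; output overshoot = -11 − (-17) = 6 dB.
Ratio = 15 / 6 = 2.5.

2.5:1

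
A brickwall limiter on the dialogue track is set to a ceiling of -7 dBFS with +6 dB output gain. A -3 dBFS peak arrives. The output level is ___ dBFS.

A brickwall limiter is an ∞:1 compressor: any input above the ceiling is clamped to -7 dBFS.
Output gain then adds 6 dB: -7 + 6 = -1 dBFS.

-1 dBFS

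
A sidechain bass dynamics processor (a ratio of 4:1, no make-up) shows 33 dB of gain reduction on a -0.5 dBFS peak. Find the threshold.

-44.5 dBFS

Gain reduction = -0.5 − (-33.5) = 33 dB; output overshoot = GR / (R − 1) = 33 / 3 = 11 dB.
Threshold = output − output overshoot = -33.5 − 11 = -44.5 dBFS.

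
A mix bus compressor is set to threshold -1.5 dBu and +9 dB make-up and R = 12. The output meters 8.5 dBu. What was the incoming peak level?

10.5 dBu

Stripping the +9 dB make-up gives -0.5 dBu at the gain stage.
That's 1 dB above the -1.5 dBu threshold.
Before 12:1 compression the overshoot was 1 × 12 = 12 dB, so input = -1.5 + 12 = 10.5 dBu.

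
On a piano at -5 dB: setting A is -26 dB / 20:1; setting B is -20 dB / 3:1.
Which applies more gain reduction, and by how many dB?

A, by 9.95 dB

A: GR = 21 − 21/20 = 19.95 dB.
B: GR = 15 − 15/3 = 10 dB.
A applies 9.95 dB more gain reduction.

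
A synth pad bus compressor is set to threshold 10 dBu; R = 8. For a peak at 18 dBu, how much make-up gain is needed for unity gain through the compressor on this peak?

The peak compresses to 10 + 8/8 = 11 dBu.
To reach 18 dBu requires 18 − 11 = 7 dB of make-up.

7 dB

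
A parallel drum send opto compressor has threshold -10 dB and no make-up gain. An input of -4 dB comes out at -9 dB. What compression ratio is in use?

6:1

Input overshoot = -4 − (-10) = 6 dB; output overshoot = -9 − (-10) = 1 dB.
Ratio = 6 / 1 = 6.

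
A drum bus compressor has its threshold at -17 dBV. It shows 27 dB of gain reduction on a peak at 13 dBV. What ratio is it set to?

10:1

Input overshoot = 13 − (-17) = 30 dB.
Output overshoot = 30 − 27 = 3 dB.
Ratio = input overshoot / output overshoot = 30 / 3 = 10.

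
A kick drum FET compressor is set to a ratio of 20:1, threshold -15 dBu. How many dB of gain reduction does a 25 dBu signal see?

The signal is 40 dB above threshold.
A 20:1 ratio leaves 2 dB of that excess.
Gain reduction = 40 − 2 = 38 dB.

38 dB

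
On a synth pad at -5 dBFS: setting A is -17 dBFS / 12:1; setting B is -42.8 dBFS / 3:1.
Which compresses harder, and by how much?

A: overshoot 12 dB → output overshoot 1 dB → GR 11 dB.
B: overshoot 37.8 dB → output overshoot 12.6 dB → GR 25.2 dB.
Difference: 14.2 dB in favour of B.

B, by 14.2 dB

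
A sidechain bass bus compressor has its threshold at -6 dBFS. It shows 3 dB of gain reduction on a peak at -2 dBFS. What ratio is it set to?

4:1

Input overshoot = -2 − (-6) = 4 dB.
Output overshoot = 4 − 3 = 1 dB.
Ratio = input overshoot / output overshoot = 4 / 1 = 4.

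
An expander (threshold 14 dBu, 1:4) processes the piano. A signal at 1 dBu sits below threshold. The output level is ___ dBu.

Below threshold, a 1:4 expander applies gain = (4−1)×(T − x) of attenuation.
(4−1) × 13 = 39 dB, so output = 1 − 39 = -38 dBu.

-38 dBu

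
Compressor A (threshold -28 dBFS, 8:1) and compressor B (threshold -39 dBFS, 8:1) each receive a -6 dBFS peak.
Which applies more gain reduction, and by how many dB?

A: GR = 22 − 22/8 = 19.25 dB.
B: GR = 33 − 33/8 = 28.875 dB.
B applies 9.625 dB more gain reduction.

B, by 9.625 dB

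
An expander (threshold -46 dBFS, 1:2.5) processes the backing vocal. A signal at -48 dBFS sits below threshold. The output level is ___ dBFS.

-51 dBFS

Below threshold, a 1:2.5 expander applies gain = (2.5−1)×(T − x) of attenuation.
(2.5−1) × 2 = 3 dB, so output = -48 − 3 = -51 dBFS.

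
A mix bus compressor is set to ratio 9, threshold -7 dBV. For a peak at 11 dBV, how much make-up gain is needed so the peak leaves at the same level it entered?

The peak compresses to -7 + 18/9 = -5 dBV.
To reach 11 dBV requires 11 − (-5) = 16 dB of make-up.

16 dB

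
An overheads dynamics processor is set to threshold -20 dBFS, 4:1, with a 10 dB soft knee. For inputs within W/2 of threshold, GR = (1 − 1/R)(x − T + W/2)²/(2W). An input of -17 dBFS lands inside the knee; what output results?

-19.4 dBFS

x − T + W/2 = -17 − (-20) + 5 = 8.
GR = (1 − 1/4) × 8² / 20 = 0.75 × 64 / 20 = 2.4 dB.
Output = -17 − 2.4 = -19.4 dBFS.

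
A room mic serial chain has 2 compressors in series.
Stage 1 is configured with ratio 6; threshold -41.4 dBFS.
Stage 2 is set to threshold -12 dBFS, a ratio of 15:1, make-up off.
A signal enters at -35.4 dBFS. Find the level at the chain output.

-40.4 dBFS

Stage 1: -35.4 dBFS is 6 dB over -41.4 dBFS; at 6:1 that becomes 1 dB over, giving -40.4 dBFS.
Stage 2: -40.4 dBFS ≤ -12 dBFS, so stage 2 doesn't engage; output -40.4 dBFS.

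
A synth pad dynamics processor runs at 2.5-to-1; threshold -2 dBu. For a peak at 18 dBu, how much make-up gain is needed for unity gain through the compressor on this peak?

Without make-up, output = threshold + overshoot/2.5 = -2 + 8 = 6 dBu.
Gap to target: 12 dB.

12 dB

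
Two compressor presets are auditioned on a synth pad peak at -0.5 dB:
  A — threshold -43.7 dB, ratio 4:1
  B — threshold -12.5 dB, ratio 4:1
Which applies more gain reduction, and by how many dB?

A: GR = 43.2 − 43.2/4 = 32.4 dB.
B: GR = 12 − 12/4 = 9 dB.
Difference: 23.4 dB in favour of A.

A, by 23.4 dB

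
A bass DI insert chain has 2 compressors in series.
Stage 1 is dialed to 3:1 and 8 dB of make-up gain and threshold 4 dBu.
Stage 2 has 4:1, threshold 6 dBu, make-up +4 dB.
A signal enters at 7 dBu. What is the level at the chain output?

11.75 dBu

Stage 1: 3 dB above 4 dBu, reduced 3:1 to 1 dB above → 5 dBu; +8 dB make-up → 13 dBu.
Stage 2: overshoot 7 dB → 7/4 = 1.75 dB → 7.75 dBu; +4 dB make-up → 11.75 dBu.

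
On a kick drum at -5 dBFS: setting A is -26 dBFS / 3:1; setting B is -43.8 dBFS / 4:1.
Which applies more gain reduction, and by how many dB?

A: GR = 21 − 21/3 = 14 dB.
B: GR = 38.8 − 38.8/4 = 29.1 dB.
Difference: 15.1 dB in favour of B.

B, by 15.1 dB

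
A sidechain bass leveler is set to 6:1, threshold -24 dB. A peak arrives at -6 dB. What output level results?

-21 dB

The input is 18 dB above the -24 dB threshold.
6:1 compression reduces that to 18/6 = 3 dB over.
That puts the output at -21 dB.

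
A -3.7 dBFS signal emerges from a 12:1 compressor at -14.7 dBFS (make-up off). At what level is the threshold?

Input is 12 dB above T (since output overshoot × R = input overshoot: (-14.7 − T)·12 = -3.7 − T gives T = -15.7 dBFS).
Check: -15.7 + (-3.7 − (-15.7))/12 = -15.7 + 1 = -14.7 dBFS. ✓

-15.7 dBFS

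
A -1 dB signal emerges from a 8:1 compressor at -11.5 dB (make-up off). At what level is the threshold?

Gain reduction = -1 − (-11.5) = 10.5 dB; output overshoot = GR / (R − 1) = 10.5 / 7 = 1.5 dB.
Threshold = output − output overshoot = -11.5 − 1.5 = -13 dB.

-13 dB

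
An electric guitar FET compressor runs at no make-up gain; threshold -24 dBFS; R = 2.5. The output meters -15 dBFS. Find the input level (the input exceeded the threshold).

-1.5 dBFS

That's 9 dB above the -24 dBFS threshold.
Input overshoot = R × output overshoot = 22.5 dB → input = -24 + 22.5 = -1.5 dBFS.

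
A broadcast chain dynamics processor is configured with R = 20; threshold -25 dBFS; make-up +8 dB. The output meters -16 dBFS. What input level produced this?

Remove make-up: -16 − 8 = -24 dBFS.
Post-compression overshoot = -24 − (-25) = 1 dB.
Undo the ratio: input overshoot = 1 × 20 = 20 dB, giving input = -5 dBFS.

-5 dBFS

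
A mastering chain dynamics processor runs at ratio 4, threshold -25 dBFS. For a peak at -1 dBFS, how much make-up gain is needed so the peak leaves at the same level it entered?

Overshoot 24 dB → 24/4 = 6 dB after compression, so the compressed level is -25 + 6 = -19 dBFS.
Make-up = target − compressed = -1 − (-19) = 18 dB.

18 dB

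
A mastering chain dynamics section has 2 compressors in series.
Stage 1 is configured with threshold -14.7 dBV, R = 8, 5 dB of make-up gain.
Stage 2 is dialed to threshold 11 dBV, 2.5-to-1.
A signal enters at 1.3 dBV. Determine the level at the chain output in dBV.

Stage 1: 1.3 dBV is 16 dB over -14.7 dBV; at 8:1 that becomes 2 dB over, giving -12.7 dBV; +5 dB make-up → -7.7 dBV.
Stage 2: -7.7 dBV ≤ 11 dBV, so stage 2 doesn't engage; output -7.7 dBV.

-7.7 dBV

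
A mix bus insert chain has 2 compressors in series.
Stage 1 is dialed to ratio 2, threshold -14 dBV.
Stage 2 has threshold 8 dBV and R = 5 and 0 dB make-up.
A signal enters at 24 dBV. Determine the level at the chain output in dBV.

5 dBV

Stage 1: 38 dB above -14 dBV, reduced 2:1 to 19 dB above → 5 dBV.
Stage 2: 5 dBV is at or below the 8 dBV threshold — no compression; output 5 dBV.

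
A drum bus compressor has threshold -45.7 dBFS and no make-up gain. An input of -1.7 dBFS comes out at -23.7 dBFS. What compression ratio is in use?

2:1

Input overshoot = -1.7 − (-45.7) = 44 dB; output overshoot = -23.7 − (-45.7) = 22 dB.
Ratio = 44 / 22 = 2.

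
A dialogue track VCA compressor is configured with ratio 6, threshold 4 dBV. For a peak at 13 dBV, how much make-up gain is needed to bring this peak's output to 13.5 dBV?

8 dB

The peak compresses to 4 + 9/6 = 5.5 dBV.
To reach 13.5 dBV requires 13.5 − 5.5 = 8 dB of make-up.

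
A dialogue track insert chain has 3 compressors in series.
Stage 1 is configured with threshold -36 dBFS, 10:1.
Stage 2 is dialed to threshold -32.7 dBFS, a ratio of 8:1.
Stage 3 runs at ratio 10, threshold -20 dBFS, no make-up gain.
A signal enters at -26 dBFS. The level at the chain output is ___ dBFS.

-35 dBFS

Stage 1: overshoot 10 dB → 10/10 = 1 dB → -35 dBFS.
Stage 2: -35 dBFS is at or below the -32.7 dBFS threshold — no compression; output -35 dBFS.
Stage 3: below threshold (-35 ≤ -20); passes unchanged; output -35 dBFS.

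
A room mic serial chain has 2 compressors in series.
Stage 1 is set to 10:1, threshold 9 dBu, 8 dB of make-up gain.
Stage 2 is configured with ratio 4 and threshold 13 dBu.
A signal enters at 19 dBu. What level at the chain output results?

14.25 dBu

Stage 1: overshoot 10 dB → 10/10 = 1 dB → 10 dBu; +8 dB make-up → 18 dBu.
Stage 2: 18 dBu is 5 dB over 13 dBu; at 4:1 that becomes 1.25 dB over, giving 14.25 dBu.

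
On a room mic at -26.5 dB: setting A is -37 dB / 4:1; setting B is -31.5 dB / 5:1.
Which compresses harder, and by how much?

A: overshoot 10.5 dB → output overshoot 2.625 dB → GR 7.875 dB.
B: overshoot 5 dB → output overshoot 1 dB → GR 4 dB.
A reduces 3.875 dB more.

A, by 3.875 dB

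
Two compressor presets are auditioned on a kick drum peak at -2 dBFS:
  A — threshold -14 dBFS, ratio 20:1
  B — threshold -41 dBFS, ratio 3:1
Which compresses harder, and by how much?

B, by 14.6 dB

A: GR = 12 − 12/20 = 11.4 dB.
B: GR = 39 − 39/3 = 26 dB.
B reduces 14.6 dB more.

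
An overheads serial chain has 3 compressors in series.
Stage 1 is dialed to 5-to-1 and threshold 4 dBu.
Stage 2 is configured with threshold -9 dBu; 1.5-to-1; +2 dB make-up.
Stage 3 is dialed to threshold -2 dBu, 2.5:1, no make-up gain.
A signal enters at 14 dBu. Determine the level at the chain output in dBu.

0 dBu

Stage 1: 10 dB above 4 dBu, reduced 5:1 to 2 dB above → 6 dBu.
Stage 2: 15 dB above -9 dBu, reduced 1.5:1 to 10 dB above → 1 dBu; +2 dB make-up → 3 dBu.
Stage 3: overshoot 5 dB → 5/2.5 = 2 dB → 0 dBu.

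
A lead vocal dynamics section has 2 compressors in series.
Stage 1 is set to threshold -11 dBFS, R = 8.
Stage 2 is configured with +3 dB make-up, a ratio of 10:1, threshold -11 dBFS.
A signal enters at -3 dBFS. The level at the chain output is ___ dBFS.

-7.9 dBFS

Stage 1: -3 dBFS is 8 dB over -11 dBFS; at 8:1 that becomes 1 dB over, giving -10 dBFS.
Stage 2: overshoot 1 dB → 1/10 = 0.1 dB → -10.9 dBFS; +3 dB make-up → -7.9 dBFS.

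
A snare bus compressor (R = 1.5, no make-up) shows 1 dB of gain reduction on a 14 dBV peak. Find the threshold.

Input is 3 dB above T (since output overshoot × R = input overshoot: (13 − T)·1.5 = 14 − T gives T = 11 dBV).
Check: 11 + (14 − 11)/1.5 = 11 + 2 = 13 dBV. ✓

11 dBV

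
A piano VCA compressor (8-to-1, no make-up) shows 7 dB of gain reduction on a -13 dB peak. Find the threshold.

-21 dB

Gain reduction = -13 − (-20) = 7 dB; output overshoot = GR / (R − 1) = 7 / 7 = 1 dB.
Threshold = output − output overshoot = -20 − 1 = -21 dB.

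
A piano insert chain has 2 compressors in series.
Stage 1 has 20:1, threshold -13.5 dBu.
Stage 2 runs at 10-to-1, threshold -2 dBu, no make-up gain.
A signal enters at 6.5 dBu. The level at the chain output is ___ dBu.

-12.5 dBu

Stage 1: overshoot 20 dB → 20/20 = 1 dB → -12.5 dBu.
Stage 2: below threshold (-12.5 ≤ -2); passes unchanged; output -12.5 dBu.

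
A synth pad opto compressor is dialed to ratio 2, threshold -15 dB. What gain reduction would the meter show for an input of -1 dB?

Overshoot = -1 − (-15) = 14 dB.
After 2:1 compression the overshoot becomes 14/2 = 7 dB.
So the signal is attenuated by 14 − 7 = 7 dB.

7 dB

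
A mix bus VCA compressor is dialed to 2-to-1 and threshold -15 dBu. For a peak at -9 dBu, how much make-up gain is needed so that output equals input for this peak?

The peak compresses to -15 + 6/2 = -12 dBu.
To reach -9 dBu requires -9 − (-12) = 3 dB of make-up.

3 dB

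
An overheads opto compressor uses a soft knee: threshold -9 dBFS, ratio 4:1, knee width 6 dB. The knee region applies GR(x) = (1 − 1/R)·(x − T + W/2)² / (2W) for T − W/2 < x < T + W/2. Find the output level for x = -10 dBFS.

-10.25 dBFS

x − T + W/2 = -10 − (-9) + 3 = 2.
GR = (1 − 1/4) × 2² / 12 = 0.75 × 4 / 12 = 0.25 dB.
Output = -10 − 0.25 = -10.25 dBFS.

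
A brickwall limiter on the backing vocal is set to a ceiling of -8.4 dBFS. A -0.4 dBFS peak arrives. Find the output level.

At ∞:1, everything above -8.4 dBFS is held at the ceiling.

-8.4 dBFS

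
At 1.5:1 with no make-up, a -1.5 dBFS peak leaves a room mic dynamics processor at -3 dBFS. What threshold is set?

-6 dBFS

Let T be the threshold. Output overshoot = (input overshoot)/R, so -3 − T = (-1.5 − T)/1.5.
1.5·(-3 − T) = -1.5 − T → 0.5·T = -4.5 − (-1.5) = -3.
T = -3/0.5 = -6 dBFS.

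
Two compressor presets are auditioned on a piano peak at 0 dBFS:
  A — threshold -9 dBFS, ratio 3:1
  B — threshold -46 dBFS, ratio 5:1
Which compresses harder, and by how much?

B, by 30.8 dB

A: 9 dB over, compressed to 3 dB over, so 6 dB of GR.
B: 46 dB over, compressed to 9.2 dB over, so 36.8 dB of GR.
B applies 30.8 dB more gain reduction.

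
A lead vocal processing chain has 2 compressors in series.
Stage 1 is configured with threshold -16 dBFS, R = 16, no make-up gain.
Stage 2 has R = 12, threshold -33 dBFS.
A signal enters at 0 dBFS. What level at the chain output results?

-31.5 dBFS

Stage 1: overshoot 16 dB → 16/16 = 1 dB → -15 dBFS.
Stage 2: -15 dBFS is 18 dB over -33 dBFS; at 12:1 that becomes 1.5 dB over, giving -31.5 dBFS.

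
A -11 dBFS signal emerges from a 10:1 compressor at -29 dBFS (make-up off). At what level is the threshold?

Gain reduction = -11 − (-29) = 18 dB; output overshoot = GR / (R − 1) = 18 / 9 = 2 dB.
Threshold = output − output overshoot = -29 − 2 = -31 dBFS.

-31 dBFS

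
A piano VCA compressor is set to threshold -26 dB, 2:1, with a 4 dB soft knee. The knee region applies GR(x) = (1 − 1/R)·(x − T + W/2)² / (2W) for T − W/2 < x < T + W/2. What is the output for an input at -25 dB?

x − T + W/2 = -25 − (-26) + 2 = 3.
GR = (1 − 1/2) × 3² / 8 = 0.5 × 9 / 8 = 0.5625 dB.
Output = -25 − 0.5625 = -25.5625 dB.

-25.5625 dB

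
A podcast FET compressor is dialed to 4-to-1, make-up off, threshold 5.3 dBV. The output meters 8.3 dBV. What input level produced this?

17.3 dBV

Post-compression overshoot = 8.3 − 5.3 = 3 dB.
Before 4:1 compression the overshoot was 3 × 4 = 12 dB, so input = 5.3 + 12 = 17.3 dBV.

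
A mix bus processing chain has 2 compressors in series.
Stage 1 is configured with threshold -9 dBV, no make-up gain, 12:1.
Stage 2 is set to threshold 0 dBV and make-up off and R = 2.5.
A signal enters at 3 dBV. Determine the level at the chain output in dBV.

-8 dBV

Stage 1: overshoot 12 dB → 12/12 = 1 dB → -8 dBV.
Stage 2: -8 dBV is at or below the 0 dBV threshold — no compression; output -8 dBV.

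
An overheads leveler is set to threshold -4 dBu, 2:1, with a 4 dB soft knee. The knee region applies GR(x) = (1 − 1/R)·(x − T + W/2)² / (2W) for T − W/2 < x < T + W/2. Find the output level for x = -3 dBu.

-3.5625 dBu

x − T + W/2 = -3 − (-4) + 2 = 3.
GR = (1 − 1/2) × 3² / 8 = 0.5 × 9 / 8 = 0.5625 dB.
Output = -3 − 0.5625 = -3.5625 dBu.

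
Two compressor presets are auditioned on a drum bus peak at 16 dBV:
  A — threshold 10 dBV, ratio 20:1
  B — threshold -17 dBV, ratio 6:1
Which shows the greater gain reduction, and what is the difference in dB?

B, by 21.8 dB

A: GR = 6 − 6/20 = 5.7 dB.
B: GR = 33 − 33/6 = 27.5 dB.
Difference: 21.8 dB in favour of B.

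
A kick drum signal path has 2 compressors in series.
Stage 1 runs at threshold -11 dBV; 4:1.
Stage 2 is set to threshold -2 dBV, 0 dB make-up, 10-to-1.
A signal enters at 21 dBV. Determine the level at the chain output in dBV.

Stage 1: 32 dB above -11 dBV, reduced 4:1 to 8 dB above → -3 dBV.
Stage 2: -3 dBV is at or below the -2 dBV threshold — no compression; output -3 dBV.

-3 dBV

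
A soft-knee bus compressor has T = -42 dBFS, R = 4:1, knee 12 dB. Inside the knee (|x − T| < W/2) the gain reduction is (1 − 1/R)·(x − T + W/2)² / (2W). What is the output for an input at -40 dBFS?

-42 dBFS

x − T + W/2 = -40 − (-42) + 6 = 8.
GR = (1 − 1/4) × 8² / 24 = 0.75 × 64 / 24 = 2 dB.
Output = -40 − 2 = -42 dBFS.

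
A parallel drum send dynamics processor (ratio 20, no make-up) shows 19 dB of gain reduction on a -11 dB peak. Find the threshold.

-31 dB

Input is 20 dB above T (since output overshoot × R = input overshoot: (-30 − T)·20 = -11 − T gives T = -31 dB).
Check: -31 + (-11 − (-31))/20 = -31 + 1 = -30 dB. ✓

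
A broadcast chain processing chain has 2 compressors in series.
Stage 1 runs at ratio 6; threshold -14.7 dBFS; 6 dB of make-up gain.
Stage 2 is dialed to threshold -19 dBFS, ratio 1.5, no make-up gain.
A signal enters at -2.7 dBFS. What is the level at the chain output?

-10.8 dBFS

Stage 1: 12 dB above -14.7 dBFS, reduced 6:1 to 2 dB above → -12.7 dBFS; +6 dB make-up → -6.7 dBFS.
Stage 2: 12.3 dB above -19 dBFS, reduced 1.5:1 to 8.2 dB above → -10.8 dBFS.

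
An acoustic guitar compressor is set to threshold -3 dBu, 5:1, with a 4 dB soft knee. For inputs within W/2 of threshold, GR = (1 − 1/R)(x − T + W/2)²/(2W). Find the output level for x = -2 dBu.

x − T + W/2 = -2 − (-3) + 2 = 3.
GR = (1 − 1/5) × 3² / 8 = 0.8 × 9 / 8 = 0.9 dB.
Output = -2 − 0.9 = -2.9 dBu.

-2.9 dBu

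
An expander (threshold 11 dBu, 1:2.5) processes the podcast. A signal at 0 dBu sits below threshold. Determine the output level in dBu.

Below threshold, a 1:2.5 expander applies gain = (2.5−1)×(T − x) of attenuation.
(2.5−1) × 11 = 16.5 dB, so output = 0 − 16.5 = -16.5 dBu.

-16.5 dBu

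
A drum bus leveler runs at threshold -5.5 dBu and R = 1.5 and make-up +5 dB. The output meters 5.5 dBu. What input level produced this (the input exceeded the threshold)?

3.5 dBu

Stripping the +5 dB make-up gives 0.5 dBu at the gain stage.
That's 6 dB above the -5.5 dBu threshold.
Undo the ratio: input overshoot = 6 × 1.5 = 9 dB, giving input = 3.5 dBu.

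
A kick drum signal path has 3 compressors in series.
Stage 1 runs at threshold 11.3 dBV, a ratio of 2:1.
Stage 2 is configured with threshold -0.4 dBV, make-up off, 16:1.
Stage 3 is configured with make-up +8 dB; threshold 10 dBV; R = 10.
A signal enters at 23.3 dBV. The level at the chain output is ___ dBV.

8.70625 dBV

Stage 1: 12 dB above 11.3 dBV, reduced 2:1 to 6 dB above → 17.3 dBV.
Stage 2: overshoot 17.7 dB → 17.7/16 = 1.10625 dB → 0.70625 dBV.
Stage 3: 0.70625 dBV is at or below the 10 dBV threshold — no compression; make-up brings it to 8.70625 dBV.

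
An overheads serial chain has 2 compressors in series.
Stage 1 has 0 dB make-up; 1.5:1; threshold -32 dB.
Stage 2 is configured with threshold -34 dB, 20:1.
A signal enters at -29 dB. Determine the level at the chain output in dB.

-33.8 dB

Stage 1: -29 dB is 3 dB over -32 dB; at 1.5:1 that becomes 2 dB over, giving -30 dB.
Stage 2: 4 dB above -34 dB, reduced 20:1 to 0.2 dB above → -33.8 dB.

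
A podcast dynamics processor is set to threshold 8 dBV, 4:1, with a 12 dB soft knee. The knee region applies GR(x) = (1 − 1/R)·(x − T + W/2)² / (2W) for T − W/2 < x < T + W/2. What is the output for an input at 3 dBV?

2.96875 dBV

x − T + W/2 = 3 − 8 + 6 = 1.
GR = (1 − 1/4) × 1² / 24 = 0.75 × 1 / 24 = 0.03125 dB.
Output = 3 − 0.03125 = 2.96875 dBV.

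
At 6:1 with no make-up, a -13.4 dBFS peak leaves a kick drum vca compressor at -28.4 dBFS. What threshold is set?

-31.4 dBFS

Gain reduction = -13.4 − (-28.4) = 15 dB; output overshoot = GR / (R − 1) = 15 / 5 = 3 dB.
Threshold = output − output overshoot = -28.4 − 3 = -31.4 dBFS.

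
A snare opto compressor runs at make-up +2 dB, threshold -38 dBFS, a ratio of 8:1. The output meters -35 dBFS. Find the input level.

-30 dBFS

Remove make-up: -35 − 2 = -37 dBFS.
Post-compression overshoot = -37 − (-38) = 1 dB.
Input overshoot = R × output overshoot = 8 dB → input = -38 + 8 = -30 dBFS.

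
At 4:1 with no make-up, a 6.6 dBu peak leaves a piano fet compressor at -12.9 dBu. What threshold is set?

-19.4 dBu

Gain reduction = 6.6 − (-12.9) = 19.5 dB; output overshoot = GR / (R − 1) = 19.5 / 3 = 6.5 dB.
Threshold = output − output overshoot = -12.9 − 6.5 = -19.4 dBu.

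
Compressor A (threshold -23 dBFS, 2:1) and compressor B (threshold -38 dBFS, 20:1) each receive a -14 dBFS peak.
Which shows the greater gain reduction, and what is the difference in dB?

A: 9 dB over, compressed to 4.5 dB over, so 4.5 dB of GR.
B: 24 dB over, compressed to 1.2 dB over, so 22.8 dB of GR.
B reduces 18.3 dB more.

B, by 18.3 dB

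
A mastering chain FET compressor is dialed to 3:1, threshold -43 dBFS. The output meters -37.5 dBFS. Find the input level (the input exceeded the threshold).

-26.5 dBFS

That's 5.5 dB above the -43 dBFS threshold.
Undo the ratio: input overshoot = 5.5 × 3 = 16.5 dB, giving input = -26.5 dBFS.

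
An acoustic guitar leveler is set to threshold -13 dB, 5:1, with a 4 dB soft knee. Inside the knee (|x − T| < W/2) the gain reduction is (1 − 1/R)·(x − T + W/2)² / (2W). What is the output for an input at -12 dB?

x − T + W/2 = -12 − (-13) + 2 = 3.
GR = (1 − 1/5) × 3² / 8 = 0.8 × 9 / 8 = 0.9 dB.
Output = -12 − 0.9 = -12.9 dB.

-12.9 dB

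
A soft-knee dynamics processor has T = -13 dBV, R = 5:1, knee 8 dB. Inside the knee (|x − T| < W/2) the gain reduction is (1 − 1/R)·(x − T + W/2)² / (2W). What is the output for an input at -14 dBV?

x − T + W/2 = -14 − (-13) + 4 = 3.
GR = (1 − 1/5) × 3² / 16 = 0.8 × 9 / 16 = 0.45 dB.
Output = -14 − 0.45 = -14.45 dBV.

-14.45 dBV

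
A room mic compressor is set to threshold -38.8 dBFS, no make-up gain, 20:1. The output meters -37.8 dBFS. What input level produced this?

-18.8 dBFS

The compressed level sits -37.8 − (-38.8) = 1 dB over threshold.
Input overshoot = R × output overshoot = 20 dB → input = -38.8 + 20 = -18.8 dBFS.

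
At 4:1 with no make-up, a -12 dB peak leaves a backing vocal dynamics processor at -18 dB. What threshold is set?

Gain reduction = -12 − (-18) = 6 dB; output overshoot = GR / (R − 1) = 6 / 3 = 2 dB.
Threshold = output − output overshoot = -18 − 2 = -20 dB.

-20 dB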